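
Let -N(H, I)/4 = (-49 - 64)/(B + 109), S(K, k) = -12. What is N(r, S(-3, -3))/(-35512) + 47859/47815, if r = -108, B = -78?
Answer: 13166255167/13159548670 ≈ 1.0005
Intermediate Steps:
N(H, I) = 452/31 (N(H, I) = -4*(-49 - 64)/(-78 + 109) = -(-452)/31 = -4*(-113/31) = 452/31)
N(r, S(-3, -3))/(-35512) + 47859/47815 = (452/31)/(-35512) + 47859/47815 = (452/31)*(-1/35512) + 47859*(1/47815) = -113/275218 + 47859/47815 = 13166255167/13159548670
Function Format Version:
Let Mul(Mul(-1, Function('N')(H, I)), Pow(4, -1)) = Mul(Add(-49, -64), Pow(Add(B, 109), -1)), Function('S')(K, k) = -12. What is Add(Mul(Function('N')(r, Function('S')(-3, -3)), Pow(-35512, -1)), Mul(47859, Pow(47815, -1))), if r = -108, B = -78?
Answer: Rational(13166255167, 13159548670) ≈ 1.0005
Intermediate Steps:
Function('N')(H, I) = Rational(452, 31) (Function('N')(H, I) = Mul(-4, Mul(Add(-49, -64), Pow(Add(-78, 109), -1))) = Mul(-4, Mul(-113, Pow(31, -1))) = Mul(-4, Mul(-113, Rational(1, 31))) = Mul(-4, Rational(-113, 31)) = Rational(452, 31))
Add(Mul(Function('N')(r, Function('S')(-3, -3)), Pow(-35512, -1)), Mul(47859, Pow(47815, -1))) = Add(Mul(Rational(452, 31), Pow(-35512, -1)), Mul(47859, Pow(47815, -1))) = Add(Mul(Rational(452, 31), Rational(-1, 35512)), Mul(47859, Rational(1, 47815))) = Add(Rational(-113, 275218), Rational(47859, 47815)) = Rational(13166255167, 13159548670)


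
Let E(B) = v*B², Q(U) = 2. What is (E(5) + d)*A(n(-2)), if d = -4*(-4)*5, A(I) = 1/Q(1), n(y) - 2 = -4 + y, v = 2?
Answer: 65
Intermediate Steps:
E(B) = 2*B²
n(y) = -2 + y (n(y) = 2 + (-4 + y) = -2 + y)
A(I) = ½ (A(I) = 1/2 = ½)
d = 80 (d = 16*5 = 80)
(E(5) + d)*A(n(-2)) = (2*5² + 80)*(½) = (2*25 + 80)*(½) = (50 + 80)*(½) = 130*(½) = 65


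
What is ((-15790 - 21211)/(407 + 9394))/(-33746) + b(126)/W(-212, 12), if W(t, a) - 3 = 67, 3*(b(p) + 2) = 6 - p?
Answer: -992048633/1653722730 ≈ -0.59989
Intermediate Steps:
b(p) = -p/3 (b(p) = -2 + (6 - p)/3 = -2 + (2 - p/3) = -p/3)
W(t, a) = 70 (W(t, a) = 3 + 67 = 70)
((-15790 - 21211)/(407 + 9394))/(-33746) + b(126)/W(-212, 12) = ((-15790 - 21211)/(407 + 9394))/(-33746) - ⅓*126/70 = -37001/9801*(-1/33746) - 42*1/70 = -37001*1/9801*(-1/33746) - ⅗ = -37001/9801*(-1/33746) - ⅗ = 37001/330744546 - ⅗ = -992048633/1653722730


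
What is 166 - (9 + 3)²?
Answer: 22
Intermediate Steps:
166 - (9 + 3)² = 166 - 1*12² = 166 - 1*144 = 166 - 144 = 22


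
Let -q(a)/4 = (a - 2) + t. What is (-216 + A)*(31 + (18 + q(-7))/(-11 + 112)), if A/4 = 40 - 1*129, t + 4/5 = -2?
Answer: -9141132/505 ≈ -18101.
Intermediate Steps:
t = -14/5 (t = -4/5 - 2 = -14/5 ≈ -2.8000)
q(a) = 96/5 - 4*a (q(a) = -4*((a - 2) - 14/5) = -4*((-2 + a) - 14/5) = -4*(-24/5 + a) = 96/5 - 4*a)
A = -356 (A = 4*(40 - 1*129) = 4*(40 - 129) = 4*(-89) = -356)
(-216 + A)*(31 + (18 + q(-7))/(-11 + 112)) = (-216 - 356)*(31 + (18 + (96/5 - 4*(-7)))/(-11 + 112)) = -572*(31 + (18 + (96/5 + 28))/101) = -572*(31 + (18 + 236/5)*(1/101)) = -572*(31 + (326/5)*(1/101)) = -572*(31 + 326/505) = -572*15981/505 = -9141132/505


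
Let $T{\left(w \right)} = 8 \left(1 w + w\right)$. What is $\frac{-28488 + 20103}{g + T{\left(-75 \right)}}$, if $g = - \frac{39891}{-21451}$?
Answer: $\frac{59955545}{8567103} \approx 6.9983$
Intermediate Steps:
$T{\left(w \right)} = 16 w$ ($T{\left(w \right)} = 8 \left(w + w\right) = 8 \cdot 2 w = 16 w$)
$g = \frac{39891}{21451}$ ($g = \left(-39891\right) \left(- \frac{1}{21451}\right) = \frac{39891}{21451} \approx 1.8596$)
$\frac{-28488 + 20103}{g + T{\left(-75 \right)}} = \frac{-28488 + 20103}{\frac{39891}{21451} + 16 \left(-75\right)} = - \frac{8385}{\frac{39891}{21451} - 1200} = - \frac{8385}{- \frac{25701309}{21451}} = \left(-8385\right) \left(- \frac{21451}{25701309}\right) = \frac{59955545}{8567103}$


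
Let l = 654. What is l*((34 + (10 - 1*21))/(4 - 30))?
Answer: -7521/13 ≈ -578.54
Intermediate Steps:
l*((34 + (10 - 1*21))/(4 - 30)) = 654*((34 + (10 - 1*21))/(4 - 30)) = 654*((34 + (10 - 21))/(-26)) = 654*((34 - 11)*(-1/26)) = 654*(23*(-1/26)) = 654*(-23/26) = -7521/13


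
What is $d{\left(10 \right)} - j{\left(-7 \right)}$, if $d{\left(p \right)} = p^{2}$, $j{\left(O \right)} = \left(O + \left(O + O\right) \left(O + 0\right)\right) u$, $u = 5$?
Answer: $-355$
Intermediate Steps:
$j{\left(O \right)} = 5 O + 10 O^{2}$ ($j{\left(O \right)} = \left(O + \left(O + O\right) \left(O + 0\right)\right) 5 = \left(O + 2 O O\right) 5 = \left(O + 2 O^{2}\right) 5 = 5 O + 10 O^{2}$)
$d{\left(10 \right)} - j{\left(-7 \right)} = 10^{2} - 5 \left(-7\right) \left(1 + 2 \left(-7\right)\right) = 100 - 5 \left(-7\right) \left(1 - 14\right) = 100 - 5 \left(-7\right) \left(-13\right) = 100 - 455 = -355$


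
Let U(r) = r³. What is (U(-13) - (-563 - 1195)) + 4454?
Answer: 4015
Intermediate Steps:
(U(-13) - (-563 - 1195)) + 4454 = ((-13)³ - (-563 - 1195)) + 4454 = (-2197 - 1*(-1758)) + 4454 = (-2197 + 1758) + 4454 = -439 + 4454 = 4015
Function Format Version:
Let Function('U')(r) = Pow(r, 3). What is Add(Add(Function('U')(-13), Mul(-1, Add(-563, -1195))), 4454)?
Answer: 4015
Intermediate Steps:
Add(Add(Function('U')(-13), Mul(-1, Add(-563, -1195))), 4454) = Add(Add(Pow(-13, 3), Mul(-1, Add(-563, -1195))), 4454) = Add(Add(-2197, Mul(-1, -1758)), 4454) = Add(Add(-2197, 1758), 4454) = Add(-439, 4454) = 4015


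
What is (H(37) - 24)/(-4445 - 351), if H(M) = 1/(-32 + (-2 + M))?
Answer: 71/14388 ≈ 0.0049347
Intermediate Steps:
H(M) = 1/(-34 + M)
(H(37) - 24)/(-4445 - 351) = (1/(-34 + 37) - 24)/(-4445 - 351) = (1/3 - 24)/(-4796) = (⅓ - 24)*(-1/4796) = -71/3*(-1/4796) = 71/14388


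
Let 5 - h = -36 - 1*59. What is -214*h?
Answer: -21400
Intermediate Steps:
h = 100 (h = 5 - (-36 - 1*59) = 5 - (-36 - 59) = 5 - 1*(-95) = 5 + 95 = 100)
-214*h = -214*100 = -21400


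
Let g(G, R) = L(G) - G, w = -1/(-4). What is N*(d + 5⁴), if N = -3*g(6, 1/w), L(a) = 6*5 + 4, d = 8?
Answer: -53172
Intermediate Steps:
w = ¼ (w = -1*(-¼) = ¼ ≈ 0.25000)
L(a) = 34 (L(a) = 30 + 4 = 34)
g(G, R) = 34 - G
N = -84 (N = -3*(34 - 1*6) = -3*(34 - 6) = -3*28 = -84)
N*(d + 5⁴) = -84*(8 + 5⁴) = -84*(8 + 625) = -84*633 = -53172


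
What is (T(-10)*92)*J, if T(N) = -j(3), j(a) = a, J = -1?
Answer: 276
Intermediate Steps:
T(N) = -3 (T(N) = -1*3 = -3)
(T(-10)*92)*J = -3*92*(-1) = -276*(-1) = 276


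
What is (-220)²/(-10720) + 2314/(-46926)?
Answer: -14350153/3144042 ≈ -4.5642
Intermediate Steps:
(-220)²/(-10720) + 2314/(-46926) = 48400*(-1/10720) + 2314*(-1/46926) = -605/134 - 1157/23463 = -14350153/3144042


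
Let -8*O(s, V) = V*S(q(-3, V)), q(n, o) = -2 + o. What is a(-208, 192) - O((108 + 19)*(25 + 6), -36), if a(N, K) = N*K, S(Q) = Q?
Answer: -39765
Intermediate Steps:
a(N, K) = K*N
O(s, V) = -V*(-2 + V)/8
a(-208, 192) - O((108 + 19)*(25 + 6), -36) = 192*(-208) - (-36)*(2 - 1*(-36))/8 = -39936 - (-36)*(2 + 36)/8 = -39936 - (-36)*38/8 = -39936 - 1*(-171) = -39936 + 171 = -39765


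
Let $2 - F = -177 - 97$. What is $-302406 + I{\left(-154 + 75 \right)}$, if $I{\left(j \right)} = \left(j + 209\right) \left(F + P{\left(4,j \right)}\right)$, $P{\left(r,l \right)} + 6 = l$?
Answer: $-277576$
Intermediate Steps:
$P{\left(r,l \right)} = -6 + l$
$F = 276$ ($F = 2 - \left(-177 - 97\right) = 2 - -274 = 2 + 274 = 276$)
$I{\left(j \right)} = \left(209 + j\right) \left(270 + j\right)$ ($I{\left(j \right)} = \left(j + 209\right) \left(276 + \left(-6 + j\right)\right) = \left(209 + j\right) \left(270 + j\right)$)
$-302406 + I{\left(-154 + 75 \right)} = -302406 + \left(56430 + \left(-154 + 75\right)^{2} + 479 \left(-154 + 75\right)\right) = -302406 + \left(56430 + \left(-79\right)^{2} + 479 \left(-79\right)\right) = -302406 + \left(56430 + 6241 - 37841\right) = -302406 + 24830 = -277576$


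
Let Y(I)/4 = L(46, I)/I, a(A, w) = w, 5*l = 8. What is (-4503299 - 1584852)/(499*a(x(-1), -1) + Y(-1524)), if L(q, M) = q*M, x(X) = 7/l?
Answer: 6088151/315 ≈ 19327.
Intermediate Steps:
l = 8/5 (l = (⅕)*8 = 8/5 ≈ 1.6000)
x(X) = 35/8 (x(X) = 7/(8/5) = 7*(5/8) = 35/8)
L(q, M) = M*q
Y(I) = 184 (Y(I) = 4*((I*46)/I) = 4*((46*I)/I) = 4*46 = 184)
(-4503299 - 1584852)/(499*a(x(-1), -1) + Y(-1524)) = (-4503299 - 1584852)/(499*(-1) + 184) = -6088151/(-499 + 184) = -6088151/(-315) = -6088151*(-1/315) = 6088151/315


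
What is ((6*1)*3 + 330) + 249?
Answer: 597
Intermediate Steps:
((6*1)*3 + 330) + 249 = (6*3 + 330) + 249 = (18 + 330) + 249 = 348 + 249 = 597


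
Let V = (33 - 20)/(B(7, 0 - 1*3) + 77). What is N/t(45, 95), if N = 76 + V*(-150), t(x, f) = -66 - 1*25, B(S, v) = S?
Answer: -739/1274 ≈ -0.58006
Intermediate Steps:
V = 13/84 (V = (33 - 20)/(7 + 77) = 13/84 ≈ 0.15476)
t(x, f) = -91 (t(x, f) = -66 - 25 = -91)
N = 739/14 (N = 76 + (13/84)*(-150) = 76 - 325/14 = 739/14 ≈ 52.786)
N/t(45, 95) = (739/14)/(-91) = (739/14)*(-1/91) = -739/1274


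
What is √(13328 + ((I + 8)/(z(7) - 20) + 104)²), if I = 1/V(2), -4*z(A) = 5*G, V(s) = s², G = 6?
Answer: √2408169/10 ≈ 155.18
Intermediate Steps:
z(A) = -15/2 (z(A) = -5*6/4 = -¼*30 = -15/2)
I = ¼ (I = 1/(2²) = 1/4 = ¼ ≈ 0.25000)
√(13328 + ((I + 8)/(z(7) - 20) + 104)²) = √(13328 + ((¼ + 8)/(-15/2 - 20) + 104)²) = √(13328 + (33/(4*(-55/2)) + 104)²) = √(13328 + ((33/4)*(-2/55) + 104)²) = √(13328 + (-3/10 + 104)²) = √(13328 + (1037/10)²) = √(13328 + 1075369/100) = √(2408169/100) = √2408169/10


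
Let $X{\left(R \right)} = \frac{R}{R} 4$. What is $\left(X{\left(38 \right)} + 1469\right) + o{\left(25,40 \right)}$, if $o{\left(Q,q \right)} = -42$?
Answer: $1431$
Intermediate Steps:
$X{\left(R \right)} = 4$ ($X{\left(R \right)} = 1 \cdot 4 = 4$)
$\left(X{\left(38 \right)} + 1469\right) + o{\left(25,40 \right)} = \left(4 + 1469\right) - 42 = 1473 - 42 = 1431$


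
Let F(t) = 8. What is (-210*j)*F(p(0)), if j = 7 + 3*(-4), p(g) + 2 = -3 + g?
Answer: 8400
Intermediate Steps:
p(g) = -5 + g (p(g) = -2 + (-3 + g) = -5 + g)
j = -5 (j = 7 - 12 = -5)
(-210*j)*F(p(0)) = -210*(-5)*8 = 1050*8 = 8400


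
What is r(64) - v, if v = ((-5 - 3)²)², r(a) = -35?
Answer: -4131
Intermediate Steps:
v = 4096 (v = ((-8)²)² = 64² = 4096)
r(64) - v = -35 - 1*4096 = -35 - 4096 = -4131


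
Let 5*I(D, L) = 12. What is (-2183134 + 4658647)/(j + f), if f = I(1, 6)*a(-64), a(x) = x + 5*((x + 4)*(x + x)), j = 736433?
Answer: 12377565/4142197 ≈ 2.9882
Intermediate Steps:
I(D, L) = 12/5 (I(D, L) = (1/5)*12 = 12/5)
a(x) = x + 10*x*(4 + x) (a(x) = x + 5*((4 + x)*(2*x)) = x + 5*(2*x*(4 + x)) = x + 10*x*(4 + x))
f = 460032/5 (f = 12*(-64*(41 + 10*(-64)))/5 = 12*(-64*(41 - 640))/5 = 12*(-64*(-599))/5 = (12/5)*38336 = 460032/5 ≈ 92006.)
(-2183134 + 4658647)/(j + f) = (-2183134 + 4658647)/(736433 + 460032/5) = 2475513/(4142197/5) = 2475513*(5/4142197) = 12377565/4142197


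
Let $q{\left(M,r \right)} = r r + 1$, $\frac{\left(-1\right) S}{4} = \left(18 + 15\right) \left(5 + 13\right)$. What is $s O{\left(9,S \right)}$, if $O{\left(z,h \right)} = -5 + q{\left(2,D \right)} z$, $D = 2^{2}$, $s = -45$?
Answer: $-6660$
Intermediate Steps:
$S = -2376$ ($S = - 4 \left(18 + 15\right) \left(5 + 13\right) = - 4 \cdot 33 \cdot 18 = \left(-4\right) 594 = -2376$)
$D = 4$
$q{\left(M,r \right)} = 1 + r^{2}$ ($q{\left(M,r \right)} = r^{2} + 1 = 1 + r^{2}$)
$O{\left(z,h \right)} = -5 + 17 z$ ($O{\left(z,h \right)} = -5 + \left(1 + 4^{2}\right) z = -5 + \left(1 + 16\right) z = -5 + 17 z$)
$s O{\left(9,S \right)} = - 45 \left(-5 + 17 \cdot 9\right) = - 45 \left(-5 + 153\right) = \left(-45\right) 148 = -6660$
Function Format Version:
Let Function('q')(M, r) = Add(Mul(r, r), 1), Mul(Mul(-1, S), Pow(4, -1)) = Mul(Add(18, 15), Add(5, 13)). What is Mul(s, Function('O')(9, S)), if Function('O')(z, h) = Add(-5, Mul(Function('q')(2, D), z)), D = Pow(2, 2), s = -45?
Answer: -6660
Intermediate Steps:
S = -2376 (S = Mul(-4, Mul(Add(18, 15), Add(5, 13))) = Mul(-4, Mul(33, 18)) = Mul(-4, 594) = -2376)
D = 4
Function('q')(M, r) = Add(1, Pow(r, 2)) (Function('q')(M, r) = Add(Pow(r, 2), 1) = Add(1, Pow(r, 2)))
Function('O')(z, h) = Add(-5, Mul(17, z)) (Function('O')(z, h) = Add(-5, Mul(Add(1, Pow(4, 2)), z)) = Add(-5, Mul(Add(1, 16), z)) = Add(-5, Mul(17, z)))
Mul(s, Function('O')(9, S)) = Mul(-45, Add(-5, Mul(17, 9))) = Mul(-45, Add(-5, 153)) = Mul(-45, 148) = -6660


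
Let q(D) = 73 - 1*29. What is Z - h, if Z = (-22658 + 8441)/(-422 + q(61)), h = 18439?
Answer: -331225/18 ≈ -18401.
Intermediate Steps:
q(D) = 44 (q(D) = 73 - 29 = 44)
Z = 677/18 (Z = (-22658 + 8441)/(-422 + 44) = -14217/(-378) = -14217*(-1/378) = 677/18 ≈ 37.611)
Z - h = 677/18 - 1*18439 = 677/18 - 18439 = -331225/18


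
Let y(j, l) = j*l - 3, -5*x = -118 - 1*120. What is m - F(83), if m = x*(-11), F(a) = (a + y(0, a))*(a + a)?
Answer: -69018/5 ≈ -13804.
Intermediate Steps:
x = 238/5 (x = -(-118 - 1*120)/5 = -(-118 - 120)/5 = -⅕*(-238) = 238/5 ≈ 47.600)
y(j, l) = -3 + j*l
F(a) = 2*a*(-3 + a) (F(a) = (a + (-3 + 0*a))*(a + a) = (a + (-3 + 0))*(2*a) = (a - 3)*(2*a) = (-3 + a)*(2*a) = 2*a*(-3 + a))
m = -2618/5 (m = (238/5)*(-11) = -2618/5 ≈ -523.60)
m - F(83) = -2618/5 - 2*83*(-3 + 83) = -2618/5 - 2*83*80 = -2618/5 - 1*13280 = -2618/5 - 13280 = -69018/5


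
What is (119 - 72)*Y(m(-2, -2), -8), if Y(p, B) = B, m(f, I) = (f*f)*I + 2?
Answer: -376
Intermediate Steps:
m(f, I) = 2 + I*f² (m(f, I) = f²*I + 2 = I*f² + 2 = 2 + I*f²)
(119 - 72)*Y(m(-2, -2), -8) = (119 - 72)*(-8) = 47*(-8) = -376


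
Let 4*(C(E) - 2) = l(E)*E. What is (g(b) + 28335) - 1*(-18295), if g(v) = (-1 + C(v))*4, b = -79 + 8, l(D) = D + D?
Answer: 56716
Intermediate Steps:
l(D) = 2*D
b = -71
C(E) = 2 + E²/2 (C(E) = 2 + ((2*E)*E)/4 = 2 + (2*E²)/4 = 2 + E²/2)
g(v) = 4 + 2*v² (g(v) = (-1 + (2 + v²/2))*4 = (1 + v²/2)*4 = 4 + 2*v²)
(g(b) + 28335) - 1*(-18295) = ((4 + 2*(-71)²) + 28335) - 1*(-18295) = ((4 + 2*5041) + 28335) + 18295 = ((4 + 10082) + 28335) + 18295 = (10086 + 28335) + 18295 = 38421 + 18295 = 56716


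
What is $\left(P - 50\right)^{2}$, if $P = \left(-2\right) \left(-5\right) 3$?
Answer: $400$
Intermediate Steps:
$P = 30$ ($P = 10 \cdot 3 = 30$)
$\left(P - 50\right)^{2} = \left(30 - 50\right)^{2} = \left(-20\right)^{2} = 400$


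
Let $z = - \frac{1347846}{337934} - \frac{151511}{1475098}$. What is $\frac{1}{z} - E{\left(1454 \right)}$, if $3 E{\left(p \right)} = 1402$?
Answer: $- \frac{1430371094335880}{3059108485773} \approx -467.58$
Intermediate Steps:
$E{\left(p \right)} = \frac{1402}{3}$ ($E{\left(p \right)} = \frac{1}{3} \cdot 1402 = \frac{1402}{3}$)
$z = - \frac{1019702828591}{249242883766}$ ($z = \left(-1347846\right) \frac{1}{337934} - \frac{151511}{1475098} = - \frac{673923}{168967} - \frac{151511}{1475098} = - \frac{1019702828591}{249242883766} \approx -4.0912$)
$\frac{1}{z} - E{\left(1454 \right)} = \frac{1}{- \frac{1019702828591}{249242883766}} - \frac{1402}{3} = - \frac{249242883766}{1019702828591} - \frac{1402}{3} = - \frac{1430371094335880}{3059108485773}$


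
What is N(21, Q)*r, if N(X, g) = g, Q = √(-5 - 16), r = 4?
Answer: 4*I*√21 ≈ 18.33*I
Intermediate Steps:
Q = I*√21 (Q = √(-21) = I*√21 ≈ 4.5826*I)
N(21, Q)*r = (I*√21)*4 = 4*I*√21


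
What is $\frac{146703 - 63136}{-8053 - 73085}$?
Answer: $- \frac{83567}{81138} \approx -1.0299$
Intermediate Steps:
$\frac{146703 - 63136}{-8053 - 73085} = \frac{83567}{-81138} = 83567 \left(- \frac{1}{81138}\right) = - \frac{83567}{81138}$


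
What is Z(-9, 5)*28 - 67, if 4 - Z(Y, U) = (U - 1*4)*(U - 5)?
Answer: 45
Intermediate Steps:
Z(Y, U) = 4 - (-5 + U)*(-4 + U) (Z(Y, U) = 4 - (U - 1*4)*(U - 5) = 4 - (U - 4)*(-5 + U) = 4 - (-4 + U)*(-5 + U) = 4 - (-5 + U)*(-4 + U))
Z(-9, 5)*28 - 67 = (-16 - 1*5² + 9*5)*28 - 67 = (-16 - 1*25 + 45)*28 - 67 = (-16 - 25 + 45)*28 - 67 = 4*28 - 67 = 112 - 67 = 45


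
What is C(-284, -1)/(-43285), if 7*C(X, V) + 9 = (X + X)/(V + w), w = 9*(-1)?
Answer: -239/1514975 ≈ -0.00015776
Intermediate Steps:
w = -9
C(X, V) = -9/7 + 2*X/(7*(-9 + V)) (C(X, V) = -9/7 + ((X + X)/(V - 9))/7 = -9/7 + ((2*X)/(-9 + V))/7 = -9/7 + (2*X/(-9 + V))/7 = -9/7 + 2*X/(7*(-9 + V)))
C(-284, -1)/(-43285) = ((81 - 9*(-1) + 2*(-284))/(7*(-9 - 1)))/(-43285) = ((1/7)*(81 + 9 - 568)/(-10))*(-1/43285) = ((1/7)*(-1/10)*(-478))*(-1/43285) = (239/35)*(-1/43285) = -239/1514975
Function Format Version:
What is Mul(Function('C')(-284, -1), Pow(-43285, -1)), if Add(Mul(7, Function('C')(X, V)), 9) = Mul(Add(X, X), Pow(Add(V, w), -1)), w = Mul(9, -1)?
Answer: Rational(-239, 1514975) ≈ -0.00015776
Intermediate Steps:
w = -9
Function('C')(X, V) = Add(Rational(-9, 7), Mul(Rational(2, 7), X, Pow(Add(-9, V), -1))) (Function('C')(X, V) = Add(Rational(-9, 7), Mul(Rational(1, 7), Mul(Add(X, X), Pow(Add(V, -9), -1)))) = Add(Rational(-9, 7), Mul(Rational(1, 7), Mul(Mul(2, X), Pow(Add(-9, V), -1)))) = Add(Rational(-9, 7), Mul(Rational(1, 7), Mul(2, X, Pow(Add(-9, V), -1)))) = Add(Rational(-9, 7), Mul(Rational(2, 7), X, Pow(Add(-9, V), -1))))
Mul(Function('C')(-284, -1), Pow(-43285, -1)) = Mul(Mul(Rational(1, 7), Pow(Add(-9, -1), -1), Add(81, Mul(-9, -1), Mul(2, -284))), Pow(-43285, -1)) = Mul(Mul(Rational(1, 7), Pow(-10, -1), Add(81, 9, -568)), Rational(-1, 43285)) = Mul(Mul(Rational(1, 7), Rational(-1, 10), -478), Rational(-1, 43285)) = Mul(Rational(239, 35), Rational(-1, 43285)) = Rational(-239, 1514975)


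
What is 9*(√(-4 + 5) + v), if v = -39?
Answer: -342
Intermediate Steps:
9*(√(-4 + 5) + v) = 9*(√(-4 + 5) - 39) = 9*(√1 - 39) = 9*(1 - 39) = 9*(-38) = -342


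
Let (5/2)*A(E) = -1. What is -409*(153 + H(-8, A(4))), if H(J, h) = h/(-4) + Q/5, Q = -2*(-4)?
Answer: -632723/10 ≈ -63272.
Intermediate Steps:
Q = 8
A(E) = -2/5 (A(E) = (2/5)*(-1) = -2/5)
H(J, h) = 8/5 - h/4 (H(J, h) = h/(-4) + 8/5 = h*(-1/4) + 8*(1/5) = -h/4 + 8/5 = 8/5 - h/4)
-409*(153 + H(-8, A(4))) = -409*(153 + (8/5 - 1/4*(-2/5))) = -409*(153 + (8/5 + 1/10)) = -409*(153 + 17/10) = -409*1547/10 = -632723/10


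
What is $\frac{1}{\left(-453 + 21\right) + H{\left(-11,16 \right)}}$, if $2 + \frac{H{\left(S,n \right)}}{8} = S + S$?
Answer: $- \frac{1}{624} \approx -0.0016026$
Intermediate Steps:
$H{\left(S,n \right)} = -16 + 16 S$ ($H{\left(S,n \right)} = -16 + 8 \left(S + S\right) = -16 + 8 \cdot 2 S = -16 + 16 S$)
$\frac{1}{\left(-453 + 21\right) + H{\left(-11,16 \right)}} = \frac{1}{\left(-453 + 21\right) + \left(-16 + 16 \left(-11\right)\right)} = \frac{1}{-432 - 192} = \frac{1}{-624} = - \frac{1}{624}$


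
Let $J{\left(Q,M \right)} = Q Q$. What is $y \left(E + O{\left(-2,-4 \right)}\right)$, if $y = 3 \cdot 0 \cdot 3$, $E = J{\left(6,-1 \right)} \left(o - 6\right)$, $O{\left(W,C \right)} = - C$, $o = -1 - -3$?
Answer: $0$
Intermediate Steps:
$J{\left(Q,M \right)} = Q^{2}$
$o = 2$ ($o = -1 + 3 = 2$)
$E = -144$ ($E = 6^{2} \left(2 - 6\right) = 36 \left(-4\right) = -144$)
$y = 0$ ($y = 0 \cdot 3 = 0$)
$y \left(E + O{\left(-2,-4 \right)}\right) = 0 \left(-144 - -4\right) = 0 \left(-144 + 4\right) = 0 \left(-140\right) = 0$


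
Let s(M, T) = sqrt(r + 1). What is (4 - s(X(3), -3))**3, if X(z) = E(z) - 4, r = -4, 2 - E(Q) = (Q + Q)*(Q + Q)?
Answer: (4 - I*sqrt(3))**3 ≈ 28.0 - 77.942*I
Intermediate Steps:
E(Q) = 2 - 4*Q**2 (E(Q) = 2 - (Q + Q)*(Q + Q) = 2 - 2*Q*2*Q = 2 - 4*Q**2)
X(z) = -2 - 4*z**2 (X(z) = (2 - 4*z**2) - 4 = -2 - 4*z**2)
s(M, T) = I*sqrt(3) (s(M, T) = sqrt(-4 + 1) = sqrt(-3) = I*sqrt(3))
(4 - s(X(3), -3))**3 = (4 - I*sqrt(3))**3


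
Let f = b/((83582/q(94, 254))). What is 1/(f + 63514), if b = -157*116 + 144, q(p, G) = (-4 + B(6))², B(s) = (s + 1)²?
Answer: 41791/2636019724 ≈ 1.5854e-5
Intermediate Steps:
B(s) = (1 + s)²
q(p, G) = 2025 (q(p, G) = (-4 + (1 + 6)²)² = (-4 + 7²)² = (-4 + 49)² = 45² = 2025)
b = -18068 (b = -18212 + 144 = -18068)
f = -18293850/41791 (f = -18068/(83582/2025) = -18068/(83582*(1/2025)) = -18068/83582/2025 = -18068*2025/83582 = -18293850/41791 ≈ -437.75)
1/(f + 63514) = 1/(-18293850/41791 + 63514) = 1/(2636019724/41791) = 41791/2636019724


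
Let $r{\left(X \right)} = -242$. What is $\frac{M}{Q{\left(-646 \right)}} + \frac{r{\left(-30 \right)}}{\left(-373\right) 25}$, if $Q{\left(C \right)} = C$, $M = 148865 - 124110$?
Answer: $- \frac{230684043}{6023950} \approx -38.294$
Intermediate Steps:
$M = 24755$ ($M = 148865 - 124110 = 24755$)
$\frac{M}{Q{\left(-646 \right)}} + \frac{r{\left(-30 \right)}}{\left(-373\right) 25} = \frac{24755}{-646} - \frac{242}{\left(-373\right) 25} = 24755 \left(- \frac{1}{646}\right) - \frac{242}{-9325} = - \frac{24755}{646} - - \frac{242}{9325} = - \frac{24755}{646} + \frac{242}{9325} = - \frac{230684043}{6023950}$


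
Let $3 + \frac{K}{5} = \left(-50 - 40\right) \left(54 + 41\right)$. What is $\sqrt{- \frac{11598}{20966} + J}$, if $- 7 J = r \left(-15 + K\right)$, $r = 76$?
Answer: $\frac{3 \sqrt{277894887762723}}{73381} \approx 681.52$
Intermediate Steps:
$K = -42765$ ($K = -15 + 5 \left(-50 - 40\right) \left(54 + 41\right) = -15 + 5 \left(\left(-90\right) 95\right) = -15 + 5 \left(-8550\right) = -15 - 42750 = -42765$)
$J = \frac{3251280}{7}$ ($J = - \frac{76 \left(-15 - 42765\right)}{7} = - \frac{76 \left(-42780\right)}{7} = \left(- \frac{1}{7}\right) \left(-3251280\right) = \frac{3251280}{7} \approx 4.6447 \cdot 10^{5}$)
$\sqrt{- \frac{11598}{20966} + J} = \sqrt{- \frac{11598}{20966} + \frac{3251280}{7}} = \sqrt{\left(-11598\right) \frac{1}{20966} + \frac{3251280}{7}} = \sqrt{- \frac{5799}{10483} + \frac{3251280}{7}} = \sqrt{\frac{34083127647}{73381}} = \frac{3 \sqrt{277894887762723}}{73381}$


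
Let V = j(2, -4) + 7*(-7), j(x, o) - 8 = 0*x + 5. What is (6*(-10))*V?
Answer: 2160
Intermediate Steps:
j(x, o) = 13 (j(x, o) = 8 + (0*x + 5) = 8 + (0 + 5) = 8 + 5 = 13)
V = -36 (V = 13 + 7*(-7) = 13 - 49 = -36)
(6*(-10))*V = (6*(-10))*(-36) = -60*(-36) = 2160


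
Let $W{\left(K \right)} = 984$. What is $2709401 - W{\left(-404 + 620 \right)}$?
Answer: $2708417$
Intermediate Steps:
$2709401 - W{\left(-404 + 620 \right)} = 2709401 - 984 = 2708417$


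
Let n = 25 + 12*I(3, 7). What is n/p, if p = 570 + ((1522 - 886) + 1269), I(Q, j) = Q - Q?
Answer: 1/99 ≈ 0.010101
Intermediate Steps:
I(Q, j) = 0
n = 25 (n = 25 + 12*0 = 25 + 0 = 25)
p = 2475 (p = 570 + (636 + 1269) = 570 + 1905 = 2475)
n/p = 25/2475 = 25*(1/2475) = 1/99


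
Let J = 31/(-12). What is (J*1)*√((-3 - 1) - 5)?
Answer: -31*I/4 ≈ -7.75*I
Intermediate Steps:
J = -31/12 (J = 31*(-1/12) = -31/12 ≈ -2.5833)
(J*1)*√((-3 - 1) - 5) = (-31/12*1)*√((-3 - 1) - 5) = -31*√(-4 - 5)/12 = -31*I/4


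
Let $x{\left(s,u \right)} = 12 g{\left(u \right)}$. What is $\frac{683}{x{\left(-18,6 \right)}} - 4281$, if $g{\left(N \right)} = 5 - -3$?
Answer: $- \frac{410293}{96} \approx -4273.9$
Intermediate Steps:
$g{\left(N \right)} = 8$ ($g{\left(N \right)} = 5 + 3 = 8$)
$x{\left(s,u \right)} = 96$ ($x{\left(s,u \right)} = 12 \cdot 8 = 96$)
$\frac{683}{x{\left(-18,6 \right)}} - 4281 = \frac{683}{96} - 4281 = - \frac{410293}{96}$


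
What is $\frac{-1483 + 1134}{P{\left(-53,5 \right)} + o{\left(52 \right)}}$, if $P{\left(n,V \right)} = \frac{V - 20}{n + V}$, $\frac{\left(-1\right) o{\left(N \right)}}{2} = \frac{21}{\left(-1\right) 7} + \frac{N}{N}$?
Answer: $- \frac{5584}{69} \approx -80.927$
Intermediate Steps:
$o{\left(N \right)} = 4$ ($o{\left(N \right)} = - 2 \left(\frac{21}{\left(-1\right) 7} + \frac{N}{N}\right) = - 2 \left(\frac{21}{-7} + 1\right) = - 2 \left(21 \left(- \frac{1}{7}\right) + 1\right) = - 2 \left(-3 + 1\right) = \left(-2\right) \left(-2\right) = 4$)
$P{\left(n,V \right)} = \frac{-20 + V}{V + n}$
$\frac{-1483 + 1134}{P{\left(-53,5 \right)} + o{\left(52 \right)}} = \frac{-1483 + 1134}{\frac{-20 + 5}{5 - 53} + 4} = - \frac{349}{\frac{1}{-48} \left(-15\right) + 4} = - \frac{349}{\left(- \frac{1}{48}\right) \left(-15\right) + 4} = - \frac{349}{\frac{5}{16} + 4} = - \frac{349}{\frac{69}{16}} = \left(-349\right) \frac{16}{69} = - \frac{5584}{69}$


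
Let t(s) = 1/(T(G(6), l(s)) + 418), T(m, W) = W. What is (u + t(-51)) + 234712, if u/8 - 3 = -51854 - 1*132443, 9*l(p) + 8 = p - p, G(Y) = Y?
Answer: -4653608551/3754 ≈ -1.2396e+6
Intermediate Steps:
l(p) = -8/9 (l(p) = -8/9 + (p - p)/9 = -8/9 + (⅑)*0 = -8/9 + 0 = -8/9)
u = -1474352 (u = 24 + 8*(-51854 - 1*132443) = 24 + 8*(-51854 - 132443) = 24 + 8*(-184297) = 24 - 1474376 = -1474352)
t(s) = 9/3754 (t(s) = 1/(-8/9 + 418) = 1/(3754/9) = 9/3754)
(u + t(-51)) + 234712 = (-1474352 + 9/3754) + 234712 = -5534717399/3754 + 234712 = -4653608551/3754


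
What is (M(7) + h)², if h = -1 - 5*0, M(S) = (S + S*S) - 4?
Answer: 2601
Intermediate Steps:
M(S) = -4 + S + S² (M(S) = (S + S²) - 4 = -4 + S + S²)
h = -1 (h = -1 + 0 = -1)
(M(7) + h)² = ((-4 + 7 + 7²) - 1)² = ((-4 + 7 + 49) - 1)² = (52 - 1)² = 51² = 2601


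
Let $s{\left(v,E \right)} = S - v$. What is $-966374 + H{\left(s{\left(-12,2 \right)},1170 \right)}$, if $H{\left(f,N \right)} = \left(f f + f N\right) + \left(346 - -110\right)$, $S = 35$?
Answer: $-908719$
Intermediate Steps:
$s{\left(v,E \right)} = 35 - v$
$H{\left(f,N \right)} = 456 + f^{2} + N f$ ($H{\left(f,N \right)} = \left(f^{2} + N f\right) + \left(346 + 110\right) = \left(f^{2} + N f\right) + 456 = 456 + f^{2} + N f$)
$-966374 + H{\left(s{\left(-12,2 \right)},1170 \right)} = -966374 + \left(456 + \left(35 - -12\right)^{2} + 1170 \left(35 - -12\right)\right) = -966374 + \left(456 + \left(35 + 12\right)^{2} + 1170 \left(35 + 12\right)\right) = -966374 + \left(456 + 47^{2} + 1170 \cdot 47\right) = -966374 + \left(456 + 2209 + 54990\right) = -966374 + 57655 = -908719$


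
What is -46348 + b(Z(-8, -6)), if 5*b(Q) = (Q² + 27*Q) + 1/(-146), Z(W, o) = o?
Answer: -33852437/730 ≈ -46373.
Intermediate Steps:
b(Q) = -1/730 + Q²/5 + 27*Q/5 (b(Q) = ((Q² + 27*Q) + 1/(-146))/5 = ((Q² + 27*Q) - 1/146)/5 = (-1/146 + Q² + 27*Q)/5 = -1/730 + Q²/5 + 27*Q/5)
-46348 + b(Z(-8, -6)) = -46348 + (-1/730 + (⅕)*(-6)² + (27/5)*(-6)) = -46348 + (-1/730 + (⅕)*36 - 162/5) = -46348 + (-1/730 + 36/5 - 162/5) = -46348 - 18397/730 = -33852437/730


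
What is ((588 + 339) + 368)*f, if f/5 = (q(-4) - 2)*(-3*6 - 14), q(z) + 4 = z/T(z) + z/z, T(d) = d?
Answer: 828800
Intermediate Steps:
q(z) = -2 (q(z) = -4 + (z/z + z/z) = -4 + (1 + 1) = -4 + 2 = -2)
f = 640 (f = 5*((-2 - 2)*(-3*6 - 14)) = 5*(-4*(-18 - 14)) = 5*(-4*(-32)) = 5*128 = 640)
((588 + 339) + 368)*f = ((588 + 339) + 368)*640 = (927 + 368)*640 = 1295*640 = 828800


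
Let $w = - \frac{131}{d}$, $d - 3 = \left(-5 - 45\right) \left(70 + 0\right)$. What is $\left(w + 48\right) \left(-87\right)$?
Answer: $- \frac{14614869}{3497} \approx -4179.3$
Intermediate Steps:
$d = -3497$ ($d = 3 + \left(-5 - 45\right) \left(70 + 0\right) = 3 - 3500 = -3497$)
$w = \frac{131}{3497}$ ($w = - \frac{131}{-3497} = \left(-131\right) \left(- \frac{1}{3497}\right) = \frac{131}{3497} \approx 0.037461$)
$\left(w + 48\right) \left(-87\right) = \left(\frac{131}{3497} + 48\right) \left(-87\right) = \frac{167987}{3497} \left(-87\right) = - \frac{14614869}{3497}$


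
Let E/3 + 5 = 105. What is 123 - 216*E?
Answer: -64677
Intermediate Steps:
E = 300 (E = -15 + 3*105 = -15 + 315 = 300)
123 - 216*E = 123 - 216*300 = 123 - 64800 = -64677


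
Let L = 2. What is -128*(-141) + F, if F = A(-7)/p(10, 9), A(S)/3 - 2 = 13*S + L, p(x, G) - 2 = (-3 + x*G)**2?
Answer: 136641147/7571 ≈ 18048.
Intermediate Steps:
p(x, G) = 2 + (-3 + G*x)**2 (p(x, G) = 2 + (-3 + x*G)**2 = 2 + (-3 + G*x)**2)
A(S) = 12 + 39*S (A(S) = 6 + 3*(13*S + 2) = 6 + 3*(2 + 13*S) = 6 + (6 + 39*S) = 12 + 39*S)
F = -261/7571 (F = (12 + 39*(-7))/(2 + (-3 + 9*10)**2) = (12 - 273)/(2 + (-3 + 90)**2) = -261/(2 + 87**2) = -261/(2 + 7569) = -261/7571 ≈ -0.034474)
-128*(-141) + F = -128*(-141) - 261/7571 = 18048 - 261/7571 = 136641147/7571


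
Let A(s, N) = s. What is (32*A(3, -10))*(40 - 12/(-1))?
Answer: 4992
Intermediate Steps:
(32*A(3, -10))*(40 - 12/(-1)) = (32*3)*(40 - 12/(-1)) = 96*(40 - 12*(-1)) = 96*(40 + 12) = 96*52 = 4992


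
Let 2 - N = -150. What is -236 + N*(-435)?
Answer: -66356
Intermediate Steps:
N = 152 (N = 2 - 1*(-150) = 2 + 150 = 152)
-236 + N*(-435) = -236 + 152*(-435) = -236 - 66120 = -66356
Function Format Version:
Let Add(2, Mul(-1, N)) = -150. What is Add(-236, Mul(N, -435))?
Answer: -66356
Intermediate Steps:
N = 152 (N = Add(2, Mul(-1, -150)) = Add(2, 150) = 152)
Add(-236, Mul(N, -435)) = Add(-236, Mul(152, -435)) = Add(-236, -66120) = -66356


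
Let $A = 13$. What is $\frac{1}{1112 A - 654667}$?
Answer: $- \frac{1}{640211} \approx -1.562 \cdot 10^{-6}$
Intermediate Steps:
$\frac{1}{1112 A - 654667} = \frac{1}{1112 \cdot 13 - 654667} = \frac{1}{14456 - 654667} = \frac{1}{-640211} = - \frac{1}{640211}$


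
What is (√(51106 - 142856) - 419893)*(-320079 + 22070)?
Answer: 125131893037 - 1490045*I*√3670 ≈ 1.2513e+11 - 9.0268e+7*I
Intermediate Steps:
(√(51106 - 142856) - 419893)*(-320079 + 22070) = (√(-91750) - 419893)*(-298009) = (5*I*√3670 - 419893)*(-298009) = (-419893 + 5*I*√3670)*(-298009) = 125131893037 - 1490045*I*√3670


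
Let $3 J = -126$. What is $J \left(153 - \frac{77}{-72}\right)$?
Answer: $- \frac{77651}{12} \approx -6470.9$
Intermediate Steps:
$J = -42$ ($J = \frac{1}{3} \left(-126\right) = -42$)
$J \left(153 - \frac{77}{-72}\right) = - 42 \left(153 - \frac{77}{-72}\right) = - 42 \left(153 - - \frac{77}{72}\right) = - 42 \left(153 + \frac{77}{72}\right) = \left(-42\right) \frac{11093}{72} = - \frac{77651}{12}$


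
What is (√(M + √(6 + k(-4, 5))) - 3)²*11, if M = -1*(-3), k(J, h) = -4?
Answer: 11*(3 - √(3 + √2))² ≈ 8.8902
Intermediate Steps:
M = 3
(√(M + √(6 + k(-4, 5))) - 3)²*11 = (√(3 + √(6 - 4)) - 3)²*11 = (√(3 + √2) - 3)²*11 = (-3 + √(3 + √2))²*11 = 11*(-3 + √(3 + √2))²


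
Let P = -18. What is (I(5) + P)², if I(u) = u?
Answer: 169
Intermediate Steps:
(I(5) + P)² = (5 - 18)² = (-13)² = 169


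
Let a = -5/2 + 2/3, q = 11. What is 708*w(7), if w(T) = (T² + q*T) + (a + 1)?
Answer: 88618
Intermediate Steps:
a = -11/6 (a = -5*½ + 2*(⅓) = -5/2 + ⅔ = -11/6 ≈ -1.8333)
w(T) = -⅚ + T² + 11*T (w(T) = (T² + 11*T) + (-11/6 + 1) = (T² + 11*T) - ⅚ = -⅚ + T² + 11*T)
708*w(7) = 708*(-⅚ + 7² + 11*7) = 708*(-⅚ + 49 + 77) = 708*(751/6) = 88618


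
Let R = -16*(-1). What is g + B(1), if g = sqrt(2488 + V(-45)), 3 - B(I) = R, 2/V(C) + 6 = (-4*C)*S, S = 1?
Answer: -13 + sqrt(18831759)/87 ≈ 36.880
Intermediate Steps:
V(C) = 2/(-6 - 4*C) (V(C) = 2/(-6 - 4*C*1) = 2/(-6 - 4*C))
R = 16
B(I) = -13 (B(I) = 3 - 1*16 = 3 - 16 = -13)
g = sqrt(18831759)/87 (g = sqrt(2488 - 1/(3 + 2*(-45))) = sqrt(2488 - 1/(3 - 90)) = sqrt(2488 - 1/(-87)) = sqrt(2488 - 1*(-1/87)) = sqrt(2488 + 1/87) = sqrt(216457/87) = sqrt(18831759)/87 ≈ 49.880)
g + B(1) = sqrt(18831759)/87 - 13 = -13 + sqrt(18831759)/87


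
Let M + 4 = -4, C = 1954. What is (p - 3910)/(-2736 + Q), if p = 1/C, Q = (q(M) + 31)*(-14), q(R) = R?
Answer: 7640139/5975332 ≈ 1.2786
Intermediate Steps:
M = -8 (M = -4 - 4 = -8)
Q = -322 (Q = (-8 + 31)*(-14) = 23*(-14) = -322)
p = 1/1954 ≈ 0.00051177
(p - 3910)/(-2736 + Q) = (1/1954 - 3910)/(-2736 - 322) = -7640139/1954/(-3058) = -7640139/1954*(-1/3058) = 7640139/5975332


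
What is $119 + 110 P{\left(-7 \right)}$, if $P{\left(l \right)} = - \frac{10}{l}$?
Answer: $\frac{1933}{7} \approx 276.14$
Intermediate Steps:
$119 + 110 P{\left(-7 \right)} = 119 + 110 \left(- \frac{10}{-7}\right) = 119 + 110 \left(\left(-10\right) \left(- \frac{1}{7}\right)\right) = 119 + 110 \cdot \frac{10}{7} = 119 + \frac{1100}{7} = \frac{1933}{7}$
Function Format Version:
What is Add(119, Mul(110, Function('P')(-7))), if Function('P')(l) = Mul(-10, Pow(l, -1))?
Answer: Rational(1933, 7) ≈ 276.14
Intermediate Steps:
Add(119, Mul(110, Function('P')(-7))) = Add(119, Mul(110, Mul(-10, Pow(-7, -1)))) = Add(119, Mul(110, Mul(-10, Rational(-1, 7)))) = Add(119, Mul(110, Rational(10, 7))) = Add(119, Rational(1100, 7)) = Rational(1933, 7)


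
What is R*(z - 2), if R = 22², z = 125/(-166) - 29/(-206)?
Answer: -10808688/8549 ≈ -1264.3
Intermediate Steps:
z = -5234/8549 (z = 125*(-1/166) - 29*(-1/206) = -125/166 + 29/206 = -5234/8549 ≈ -0.61224)
R = 484
R*(z - 2) = 484*(-5234/8549 - 2) = 484*(-22332/8549) = -10808688/8549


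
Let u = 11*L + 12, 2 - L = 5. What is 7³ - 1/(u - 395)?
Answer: 142689/416 ≈ 343.00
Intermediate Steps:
L = -3 (L = 2 - 1*5 = 2 - 5 = -3)
u = -21 (u = 11*(-3) + 12 = -33 + 12 = -21)
7³ - 1/(u - 395) = 7³ - 1/(-21 - 395) = 343 - 1/(-416) = 343 - 1*(-1/416) = 343 + 1/416 = 142689/416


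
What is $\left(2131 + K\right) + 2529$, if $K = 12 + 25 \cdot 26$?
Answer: $5322$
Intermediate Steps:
$K = 662$ ($K = 12 + 650 = 662$)
$\left(2131 + K\right) + 2529 = \left(2131 + 662\right) + 2529 = 2793 + 2529 = 5322$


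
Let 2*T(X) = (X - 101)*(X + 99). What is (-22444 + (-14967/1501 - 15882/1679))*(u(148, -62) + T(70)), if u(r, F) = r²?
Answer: -2183463057864119/5040358 ≈ -4.3320e+8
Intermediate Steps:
T(X) = (-101 + X)*(99 + X)/2 (T(X) = ((X - 101)*(X + 99))/2 = ((-101 + X)*(99 + X))/2 = (-101 + X)*(99 + X)/2)
(-22444 + (-14967/1501 - 15882/1679))*(u(148, -62) + T(70)) = (-22444 + (-14967/1501 - 15882/1679))*(148² + (-9999/2 + (½)*70² - 1*70)) = (-22444 + (-14967*1/1501 - 15882*1/1679))*(21904 + (-9999/2 + (½)*4900 - 70)) = (-22444 + (-14967/1501 - 15882/1679))*(21904 + (-9999/2 + 2450 - 70)) = (-22444 - 48968475/2520179)*(21904 - 5239/2) = -56611865951/2520179*38569/2 = -2183463057864119/5040358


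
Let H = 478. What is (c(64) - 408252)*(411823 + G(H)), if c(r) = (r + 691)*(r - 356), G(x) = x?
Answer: -259218586312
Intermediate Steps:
c(r) = (-356 + r)*(691 + r) (c(r) = (691 + r)*(-356 + r) = (-356 + r)*(691 + r))
(c(64) - 408252)*(411823 + G(H)) = ((-245996 + 64**2 + 335*64) - 408252)*(411823 + 478) = ((-245996 + 4096 + 21440) - 408252)*412301 = (-220460 - 408252)*412301 = -628712*412301 = -259218586312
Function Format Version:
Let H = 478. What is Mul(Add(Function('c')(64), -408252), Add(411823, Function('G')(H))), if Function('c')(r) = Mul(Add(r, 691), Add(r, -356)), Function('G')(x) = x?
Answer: -259218586312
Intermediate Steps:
Function('c')(r) = Mul(Add(-356, r), Add(691, r)) (Function('c')(r) = Mul(Add(691, r), Add(-356, r)) = Mul(Add(-356, r), Add(691, r)))
Mul(Add(Function('c')(64), -408252), Add(411823, Function('G')(H))) = Mul(Add(Add(-245996, Pow(64, 2), Mul(335, 64)), -408252), Add(411823, 478)) = Mul(Add(Add(-245996, 4096, 21440), -408252), 412301) = Mul(Add(-220460, -408252), 412301) = Mul(-628712, 412301) = -259218586312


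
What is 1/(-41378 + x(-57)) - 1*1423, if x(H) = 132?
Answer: -58693059/41246 ≈ -1423.0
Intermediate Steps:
1/(-41378 + x(-57)) - 1*1423 = 1/(-41378 + 132) - 1*1423 = 1/(-41246) - 1423 = -1/41246 - 1423 = -58693059/41246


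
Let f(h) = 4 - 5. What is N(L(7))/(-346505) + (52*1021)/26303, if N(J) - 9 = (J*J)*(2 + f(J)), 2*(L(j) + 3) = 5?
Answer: 1988800017/985310380 ≈ 2.0185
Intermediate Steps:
L(j) = -1/2 (L(j) = -3 + (1/2)*5 = -3 + 5/2 = -1/2)
f(h) = -1
N(J) = 9 + J**2 (N(J) = 9 + (J*J)*(2 - 1) = 9 + J**2*1 = 9 + J**2)
N(L(7))/(-346505) + (52*1021)/26303 = (9 + (-1/2)**2)/(-346505) + (52*1021)/26303 = (9 + 1/4)*(-1/346505) + 53092*(1/26303) = (37/4)*(-1/346505) + 53092/26303 = -1/37460 + 53092/26303 = 1988800017/985310380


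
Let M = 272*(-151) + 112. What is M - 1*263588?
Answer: -304548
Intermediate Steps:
M = -40960 (M = -41072 + 112 = -40960)
M - 1*263588 = -40960 - 1*263588 = -40960 - 263588 = -304548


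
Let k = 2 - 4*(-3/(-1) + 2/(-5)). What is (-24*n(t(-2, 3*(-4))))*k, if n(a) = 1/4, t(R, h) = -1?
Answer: 252/5 ≈ 50.400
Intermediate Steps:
n(a) = ¼
k = -42/5 (k = 2 - 4*(-3*(-1) + 2*(-⅕)) = 2 - 4*(3 - ⅖) = 2 - 4*13/5 = 2 - 52/5 = -42/5 ≈ -8.4000)
(-24*n(t(-2, 3*(-4))))*k = -24*¼*(-42/5) = -6*(-42/5) = 252/5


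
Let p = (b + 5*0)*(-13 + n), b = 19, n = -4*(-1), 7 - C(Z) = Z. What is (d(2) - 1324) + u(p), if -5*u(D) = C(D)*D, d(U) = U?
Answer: 23828/5 ≈ 4765.6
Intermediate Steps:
C(Z) = 7 - Z
n = 4
p = -171 (p = (19 + 5*0)*(-13 + 4) = (19 + 0)*(-9) = 19*(-9) = -171)
u(D) = -D*(7 - D)/5 (u(D) = -(7 - D)*D/5 = -D*(7 - D)/5)
(d(2) - 1324) + u(p) = (2 - 1324) + (⅕)*(-171)*(-7 - 171) = -1322 + (⅕)*(-171)*(-178) = -1322 + 30438/5 = 23828/5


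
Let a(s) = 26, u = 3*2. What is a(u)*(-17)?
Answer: -442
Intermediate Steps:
u = 6
a(u)*(-17) = 26*(-17) = -442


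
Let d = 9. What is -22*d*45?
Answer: -8910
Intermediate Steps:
-22*d*45 = -22*9*45 = -198*45 = -8910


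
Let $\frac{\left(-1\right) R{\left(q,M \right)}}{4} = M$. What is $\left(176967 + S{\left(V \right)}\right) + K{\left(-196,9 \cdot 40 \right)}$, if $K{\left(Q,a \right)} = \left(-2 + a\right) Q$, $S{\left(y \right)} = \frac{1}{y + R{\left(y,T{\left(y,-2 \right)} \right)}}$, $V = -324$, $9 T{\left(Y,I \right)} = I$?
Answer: $\frac{310571483}{2908} \approx 1.068 \cdot 10^{5}$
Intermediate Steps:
$T{\left(Y,I \right)} = \frac{I}{9}$
$R{\left(q,M \right)} = - 4 M$
$S{\left(y \right)} = \frac{1}{\frac{8}{9} + y}$ ($S{\left(y \right)} = \frac{1}{y - 4 \cdot \frac{1}{9} \left(-2\right)} = \frac{1}{y - - \frac{8}{9}} = \frac{1}{y + \frac{8}{9}} = \frac{1}{\frac{8}{9} + y}$)
$K{\left(Q,a \right)} = Q \left(-2 + a\right)$
$\left(176967 + S{\left(V \right)}\right) + K{\left(-196,9 \cdot 40 \right)} = \left(176967 + \frac{9}{8 + 9 \left(-324\right)}\right) - 196 \left(-2 + 9 \cdot 40\right) = \left(176967 + \frac{9}{8 - 2916}\right) - 196 \left(-2 + 360\right) = \left(176967 + \frac{9}{-2908}\right) - 70168 = \left(176967 + 9 \left(- \frac{1}{2908}\right)\right) - 70168 = \left(176967 - \frac{9}{2908}\right) - 70168 = \frac{514620027}{2908} - 70168 = \frac{310571483}{2908}$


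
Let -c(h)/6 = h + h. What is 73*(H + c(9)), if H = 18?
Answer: -6570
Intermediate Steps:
c(h) = -12*h (c(h) = -6*(h + h) = -12*h)
73*(H + c(9)) = 73*(18 - 12*9) = 73*(18 - 108) = 73*(-90) = -6570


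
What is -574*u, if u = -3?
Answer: 1722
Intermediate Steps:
-574*u = -574*(-3) = 1722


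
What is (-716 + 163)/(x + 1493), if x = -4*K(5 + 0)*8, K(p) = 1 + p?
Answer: -553/1301 ≈ -0.42506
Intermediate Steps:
x = -192 (x = -4*(1 + (5 + 0))*8 = -4*(1 + 5)*8 = -4*6*8 = -24*8 = -192)
(-716 + 163)/(x + 1493) = (-716 + 163)/(-192 + 1493) = -553/1301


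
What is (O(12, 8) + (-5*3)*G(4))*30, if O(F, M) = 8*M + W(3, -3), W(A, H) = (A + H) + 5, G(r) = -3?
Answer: 3420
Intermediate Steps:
W(A, H) = 5 + A + H
O(F, M) = 5 + 8*M (O(F, M) = 8*M + (5 + 3 - 3) = 8*M + 5 = 5 + 8*M)
(O(12, 8) + (-5*3)*G(4))*30 = ((5 + 8*8) - 5*3*(-3))*30 = ((5 + 64) - 15*(-3))*30 = (69 + 45)*30 = 114*30 = 3420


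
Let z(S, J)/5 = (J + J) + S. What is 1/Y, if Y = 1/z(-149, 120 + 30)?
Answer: 755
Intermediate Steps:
z(S, J) = 5*S + 10*J (z(S, J) = 5*((J + J) + S) = 5*(2*J + S) = 5*(S + 2*J) = 5*S + 10*J)
Y = 1/755 (Y = 1/(5*(-149) + 10*(120 + 30)) = 1/(-745 + 10*150) = 1/(-745 + 1500) = 1/755 ≈ 0.0013245)
1/Y = 1/(1/755) = 755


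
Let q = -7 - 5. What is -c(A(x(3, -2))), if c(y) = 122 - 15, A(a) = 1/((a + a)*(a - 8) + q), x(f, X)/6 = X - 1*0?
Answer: -107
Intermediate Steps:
x(f, X) = 6*X (x(f, X) = 6*(X - 1*0) = 6*(X + 0) = 6*X)
q = -12
A(a) = 1/(-12 + 2*a*(-8 + a)) (A(a) = 1/((a + a)*(a - 8) - 12) = 1/((2*a)*(-8 + a) - 12) = 1/(2*a*(-8 + a) - 12) = 1/(-12 + 2*a*(-8 + a)))
c(y) = 107
-c(A(x(3, -2))) = -1*107 = -107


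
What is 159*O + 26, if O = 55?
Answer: 8771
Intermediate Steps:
159*O + 26 = 159*55 + 26 = 8745 + 26 = 8771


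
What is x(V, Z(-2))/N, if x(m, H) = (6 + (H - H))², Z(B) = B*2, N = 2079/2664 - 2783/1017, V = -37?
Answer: -10837152/588841 ≈ -18.404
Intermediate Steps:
N = -588841/301032 (N = 2079*(1/2664) - 2783*1/1017 = 231/296 - 2783/1017 = -588841/301032 ≈ -1.9561)
Z(B) = 2*B
x(m, H) = 36 (x(m, H) = (6 + 0)² = 6² = 36)
x(V, Z(-2))/N = 36/(-588841/301032) = 36*(-301032/588841) = -10837152/588841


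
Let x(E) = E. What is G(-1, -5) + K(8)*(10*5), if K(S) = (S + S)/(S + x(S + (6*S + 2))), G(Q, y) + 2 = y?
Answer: 169/33 ≈ 5.1212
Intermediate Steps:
G(Q, y) = -2 + y
K(S) = 2*S/(2 + 8*S) (K(S) = (S + S)/(S + (S + (6*S + 2))) = (2*S)/(S + (S + (2 + 6*S))) = (2*S)/(S + (2 + 7*S)) = (2*S)/(2 + 8*S) = 2*S/(2 + 8*S))
G(-1, -5) + K(8)*(10*5) = (-2 - 5) + (8/(1 + 4*8))*(10*5) = -7 + (8/(1 + 32))*50 = -7 + (8/33)*50 = -7 + 400/33 = 169/33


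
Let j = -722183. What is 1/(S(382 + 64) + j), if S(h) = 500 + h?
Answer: -1/721237 ≈ -1.3865e-6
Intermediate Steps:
1/(S(382 + 64) + j) = 1/((500 + (382 + 64)) - 722183) = 1/((500 + 446) - 722183) = 1/(946 - 722183) = 1/(-721237) = -1/721237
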